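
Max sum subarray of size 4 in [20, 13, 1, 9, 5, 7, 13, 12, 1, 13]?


[0:4]: 43
[1:5]: 28
[2:6]: 22
[3:7]: 34
[4:8]: 37
[5:9]: 33
[6:10]: 39

Max: 43 at [0:4]


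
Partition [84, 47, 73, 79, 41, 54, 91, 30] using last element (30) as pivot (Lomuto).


Pivot: 30
Place pivot at 0: [30, 47, 73, 79, 41, 54, 91, 84]

Partitioned: [30, 47, 73, 79, 41, 54, 91, 84]


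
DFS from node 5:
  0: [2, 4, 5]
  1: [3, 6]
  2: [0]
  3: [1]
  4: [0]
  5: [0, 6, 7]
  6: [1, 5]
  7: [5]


Visit 5, push [7, 6, 0]
Visit 0, push [4, 2]
Visit 2, push []
Visit 4, push []
Visit 6, push [1]
Visit 1, push [3]
Visit 3, push []
Visit 7, push []

DFS order: [5, 0, 2, 4, 6, 1, 3, 7]


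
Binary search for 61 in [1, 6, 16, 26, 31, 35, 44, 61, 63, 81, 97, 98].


Step 1: lo=0, hi=11, mid=5, val=35
Step 2: lo=6, hi=11, mid=8, val=63
Step 3: lo=6, hi=7, mid=6, val=44
Step 4: lo=7, hi=7, mid=7, val=61

Found at index 7


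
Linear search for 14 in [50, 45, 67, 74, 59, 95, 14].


i=0: 50!=14
i=1: 45!=14
i=2: 67!=14
i=3: 74!=14
i=4: 59!=14
i=5: 95!=14
i=6: 14==14 found!

Found at 6, 7 comps


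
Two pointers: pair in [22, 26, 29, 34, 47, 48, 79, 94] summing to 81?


lo=0(22)+hi=7(94)=116
lo=0(22)+hi=6(79)=101
lo=0(22)+hi=5(48)=70
lo=1(26)+hi=5(48)=74
lo=2(29)+hi=5(48)=77
lo=3(34)+hi=5(48)=82
lo=3(34)+hi=4(47)=81

Yes: 34+47=81


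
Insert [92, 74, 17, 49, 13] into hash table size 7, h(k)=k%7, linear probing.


Insert 92: h=1 -> slot 1
Insert 74: h=4 -> slot 4
Insert 17: h=3 -> slot 3
Insert 49: h=0 -> slot 0
Insert 13: h=6 -> slot 6

Table: [49, 92, None, 17, 74, None, 13]


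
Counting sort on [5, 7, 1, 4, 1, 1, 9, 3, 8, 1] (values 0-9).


Input: [5, 7, 1, 4, 1, 1, 9, 3, 8, 1]
Counts: [0, 4, 0, 1, 1, 1, 0, 1, 1, 1]

Sorted: [1, 1, 1, 1, 3, 4, 5, 7, 8, 9]


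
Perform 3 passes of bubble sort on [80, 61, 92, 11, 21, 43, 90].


Initial: [80, 61, 92, 11, 21, 43, 90]
Pass 1: [61, 80, 11, 21, 43, 90, 92] (5 swaps)
Pass 2: [61, 11, 21, 43, 80, 90, 92] (3 swaps)
Pass 3: [11, 21, 43, 61, 80, 90, 92] (3 swaps)

After 3 passes: [11, 21, 43, 61, 80, 90, 92]


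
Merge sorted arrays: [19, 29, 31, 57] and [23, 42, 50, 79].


Take 19 from A
Take 23 from B
Take 29 from A
Take 31 from A
Take 42 from B
Take 50 from B
Take 57 from A

Merged: [19, 23, 29, 31, 42, 50, 57, 79]


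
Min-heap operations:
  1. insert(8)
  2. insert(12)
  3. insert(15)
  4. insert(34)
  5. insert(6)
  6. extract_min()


insert(8) -> [8]
insert(12) -> [8, 12]
insert(15) -> [8, 12, 15]
insert(34) -> [8, 12, 15, 34]
insert(6) -> [6, 8, 15, 34, 12]
extract_min()->6, [8, 12, 15, 34]

Final heap: [8, 12, 15, 34]


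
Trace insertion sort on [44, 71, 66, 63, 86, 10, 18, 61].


Initial: [44, 71, 66, 63, 86, 10, 18, 61]
Insert 71: [44, 71, 66, 63, 86, 10, 18, 61]
Insert 66: [44, 66, 71, 63, 86, 10, 18, 61]
Insert 63: [44, 63, 66, 71, 86, 10, 18, 61]
Insert 86: [44, 63, 66, 71, 86, 10, 18, 61]
Insert 10: [10, 44, 63, 66, 71, 86, 18, 61]
Insert 18: [10, 18, 44, 63, 66, 71, 86, 61]
Insert 61: [10, 18, 44, 61, 63, 66, 71, 86]

Sorted: [10, 18, 44, 61, 63, 66, 71, 86]


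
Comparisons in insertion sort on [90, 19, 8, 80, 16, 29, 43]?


Algorithm: insertion sort
Input: [90, 19, 8, 80, 16, 29, 43]
Sorted: [8, 16, 19, 29, 43, 80, 90]

15


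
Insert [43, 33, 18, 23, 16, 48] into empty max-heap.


Insert 43: [43]
Insert 33: [43, 33]
Insert 18: [43, 33, 18]
Insert 23: [43, 33, 18, 23]
Insert 16: [43, 33, 18, 23, 16]
Insert 48: [48, 33, 43, 23, 16, 18]

Final heap: [48, 33, 43, 23, 16, 18]


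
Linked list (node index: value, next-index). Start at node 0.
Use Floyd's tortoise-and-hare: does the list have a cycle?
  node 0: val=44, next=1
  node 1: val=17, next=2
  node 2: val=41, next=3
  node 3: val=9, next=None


Floyd's tortoise (slow, +1) and hare (fast, +2):
  init: slow=0, fast=0
  step 1: slow=1, fast=2
  step 2: fast 2->3->None, no cycle

Cycle: no


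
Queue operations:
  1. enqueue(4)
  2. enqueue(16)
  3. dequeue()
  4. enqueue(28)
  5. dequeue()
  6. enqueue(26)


enqueue(4) -> [4]
enqueue(16) -> [4, 16]
dequeue()->4, [16]
enqueue(28) -> [16, 28]
dequeue()->16, [28]
enqueue(26) -> [28, 26]

Final queue: [28, 26]


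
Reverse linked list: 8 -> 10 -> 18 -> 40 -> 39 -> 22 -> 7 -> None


Step 1: curr=8, set curr.next=prev(None) | reversed so far: 8
Step 2: curr=10, set curr.next=prev(8) | reversed so far: 10 -> 8
Step 3: curr=18, set curr.next=prev(10) | reversed so far: 18 -> 10 -> 8
Step 4: curr=40, set curr.next=prev(18) | reversed so far: 40 -> 18 -> 10 -> 8
Step 5: curr=39, set curr.next=prev(40) | reversed so far: 39 -> 40 -> 18 -> 10 -> 8
Step 6: curr=22, set curr.next=prev(39) | reversed so far: 22 -> 39 -> 40 -> 18 -> 10 -> 8
Step 7: curr=7, set curr.next=prev(22) | reversed so far: 7 -> 22 -> 39 -> 40 -> 18 -> 10 -> 8

7 -> 22 -> 39 -> 40 -> 18 -> 10 -> 8 -> None


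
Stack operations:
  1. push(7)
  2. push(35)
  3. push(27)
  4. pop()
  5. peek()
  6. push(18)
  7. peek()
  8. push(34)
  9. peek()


push(7) -> [7]
push(35) -> [7, 35]
push(27) -> [7, 35, 27]
pop()->27, [7, 35]
peek()->35
push(18) -> [7, 35, 18]
peek()->18
push(34) -> [7, 35, 18, 34]
peek()->34

Final stack: [7, 35, 18, 34]


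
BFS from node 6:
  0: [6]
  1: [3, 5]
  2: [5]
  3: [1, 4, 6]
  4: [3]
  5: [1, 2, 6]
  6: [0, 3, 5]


Visit 6, enqueue [0, 3, 5]
Visit 0, enqueue []
Visit 3, enqueue [1, 4]
Visit 5, enqueue [2]
Visit 1, enqueue []
Visit 4, enqueue []
Visit 2, enqueue []

BFS order: [6, 0, 3, 5, 1, 4, 2]


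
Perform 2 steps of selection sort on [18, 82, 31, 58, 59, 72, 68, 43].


Initial: [18, 82, 31, 58, 59, 72, 68, 43]
Step 1: min=18 at 0
  Swap: [18, 82, 31, 58, 59, 72, 68, 43]
Step 2: min=31 at 2
  Swap: [18, 31, 82, 58, 59, 72, 68, 43]

After 2 steps: [18, 31, 82, 58, 59, 72, 68, 43]


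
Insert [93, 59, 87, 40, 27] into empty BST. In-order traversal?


Insert 93: root
Insert 59: L from 93
Insert 87: L from 93 -> R from 59
Insert 40: L from 93 -> L from 59
Insert 27: L from 93 -> L from 59 -> L from 40

In-order: [27, 40, 59, 87, 93]


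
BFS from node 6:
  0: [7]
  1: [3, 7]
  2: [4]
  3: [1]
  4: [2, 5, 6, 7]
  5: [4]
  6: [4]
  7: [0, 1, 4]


Visit 6, enqueue [4]
Visit 4, enqueue [2, 5, 7]
Visit 2, enqueue []
Visit 5, enqueue []
Visit 7, enqueue [0, 1]
Visit 0, enqueue []
Visit 1, enqueue [3]
Visit 3, enqueue []

BFS order: [6, 4, 2, 5, 7, 0, 1, 3]


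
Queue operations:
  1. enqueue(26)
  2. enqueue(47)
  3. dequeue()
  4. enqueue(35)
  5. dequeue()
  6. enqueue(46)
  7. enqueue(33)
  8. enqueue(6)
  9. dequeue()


enqueue(26) -> [26]
enqueue(47) -> [26, 47]
dequeue()->26, [47]
enqueue(35) -> [47, 35]
dequeue()->47, [35]
enqueue(46) -> [35, 46]
enqueue(33) -> [35, 46, 33]
enqueue(6) -> [35, 46, 33, 6]
dequeue()->35, [46, 33, 6]

Final queue: [46, 33, 6]


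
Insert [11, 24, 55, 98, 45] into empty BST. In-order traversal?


Insert 11: root
Insert 24: R from 11
Insert 55: R from 11 -> R from 24
Insert 98: R from 11 -> R from 24 -> R from 55
Insert 45: R from 11 -> R from 24 -> L from 55

In-order: [11, 24, 45, 55, 98]


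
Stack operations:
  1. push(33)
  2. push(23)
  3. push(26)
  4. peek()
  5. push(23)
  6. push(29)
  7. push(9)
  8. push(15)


push(33) -> [33]
push(23) -> [33, 23]
push(26) -> [33, 23, 26]
peek()->26
push(23) -> [33, 23, 26, 23]
push(29) -> [33, 23, 26, 23, 29]
push(9) -> [33, 23, 26, 23, 29, 9]
push(15) -> [33, 23, 26, 23, 29, 9, 15]

Final stack: [33, 23, 26, 23, 29, 9, 15]


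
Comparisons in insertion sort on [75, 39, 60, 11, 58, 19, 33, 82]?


Algorithm: insertion sort
Input: [75, 39, 60, 11, 58, 19, 33, 82]
Sorted: [11, 19, 33, 39, 58, 60, 75, 82]

20


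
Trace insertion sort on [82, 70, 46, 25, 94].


Initial: [82, 70, 46, 25, 94]
Insert 70: [70, 82, 46, 25, 94]
Insert 46: [46, 70, 82, 25, 94]
Insert 25: [25, 46, 70, 82, 94]
Insert 94: [25, 46, 70, 82, 94]

Sorted: [25, 46, 70, 82, 94]


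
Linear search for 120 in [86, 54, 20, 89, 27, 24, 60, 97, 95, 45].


i=0: 86!=120
i=1: 54!=120
i=2: 20!=120
i=3: 89!=120
i=4: 27!=120
i=5: 24!=120
i=6: 60!=120
i=7: 97!=120
i=8: 95!=120
i=9: 45!=120

Not found, 10 comps


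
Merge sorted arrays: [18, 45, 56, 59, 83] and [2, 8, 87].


Take 2 from B
Take 8 from B
Take 18 from A
Take 45 from A
Take 56 from A
Take 59 from A
Take 83 from A

Merged: [2, 8, 18, 45, 56, 59, 83, 87]


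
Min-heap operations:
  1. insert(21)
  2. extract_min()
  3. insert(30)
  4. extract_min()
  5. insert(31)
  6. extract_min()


insert(21) -> [21]
extract_min()->21, []
insert(30) -> [30]
extract_min()->30, []
insert(31) -> [31]
extract_min()->31, []

Final heap: []


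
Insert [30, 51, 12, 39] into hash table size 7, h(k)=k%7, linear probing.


Insert 30: h=2 -> slot 2
Insert 51: h=2, 1 probes -> slot 3
Insert 12: h=5 -> slot 5
Insert 39: h=4 -> slot 4

Table: [None, None, 30, 51, 39, 12, None]


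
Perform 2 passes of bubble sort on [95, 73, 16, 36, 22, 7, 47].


Initial: [95, 73, 16, 36, 22, 7, 47]
Pass 1: [73, 16, 36, 22, 7, 47, 95] (6 swaps)
Pass 2: [16, 36, 22, 7, 47, 73, 95] (5 swaps)

After 2 passes: [16, 36, 22, 7, 47, 73, 95]


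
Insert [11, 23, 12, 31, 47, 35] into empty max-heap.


Insert 11: [11]
Insert 23: [23, 11]
Insert 12: [23, 11, 12]
Insert 31: [31, 23, 12, 11]
Insert 47: [47, 31, 12, 11, 23]
Insert 35: [47, 31, 35, 11, 23, 12]

Final heap: [47, 31, 35, 11, 23, 12]


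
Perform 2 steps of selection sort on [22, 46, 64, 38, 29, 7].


Initial: [22, 46, 64, 38, 29, 7]
Step 1: min=7 at 5
  Swap: [7, 46, 64, 38, 29, 22]
Step 2: min=22 at 5
  Swap: [7, 22, 64, 38, 29, 46]

After 2 steps: [7, 22, 64, 38, 29, 46]


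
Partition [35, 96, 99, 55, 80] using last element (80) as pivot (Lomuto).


Pivot: 80
  35 <= 80: advance i (no swap)
  55 <= 80: swap -> [35, 55, 99, 96, 80]
Place pivot at 2: [35, 55, 80, 96, 99]

Partitioned: [35, 55, 80, 96, 99]


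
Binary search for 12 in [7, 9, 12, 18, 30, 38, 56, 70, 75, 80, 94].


Step 1: lo=0, hi=10, mid=5, val=38
Step 2: lo=0, hi=4, mid=2, val=12

Found at index 2


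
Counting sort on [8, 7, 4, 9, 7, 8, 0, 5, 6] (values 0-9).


Input: [8, 7, 4, 9, 7, 8, 0, 5, 6]
Counts: [1, 0, 0, 0, 1, 1, 1, 2, 2, 1]

Sorted: [0, 4, 5, 6, 7, 7, 8, 8, 9]


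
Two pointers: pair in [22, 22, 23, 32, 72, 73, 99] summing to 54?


lo=0(22)+hi=6(99)=121
lo=0(22)+hi=5(73)=95
lo=0(22)+hi=4(72)=94
lo=0(22)+hi=3(32)=54

Yes: 22+32=54


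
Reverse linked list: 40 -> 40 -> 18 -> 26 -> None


Step 1: curr=40, set curr.next=prev(None) | reversed so far: 40
Step 2: curr=40, set curr.next=prev(40) | reversed so far: 40 -> 40
Step 3: curr=18, set curr.next=prev(40) | reversed so far: 18 -> 40 -> 40
Step 4: curr=26, set curr.next=prev(18) | reversed so far: 26 -> 18 -> 40 -> 40

26 -> 18 -> 40 -> 40 -> None


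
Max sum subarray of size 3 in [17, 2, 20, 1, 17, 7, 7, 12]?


[0:3]: 39
[1:4]: 23
[2:5]: 38
[3:6]: 25
[4:7]: 31
[5:8]: 26

Max: 39 at [0:3]


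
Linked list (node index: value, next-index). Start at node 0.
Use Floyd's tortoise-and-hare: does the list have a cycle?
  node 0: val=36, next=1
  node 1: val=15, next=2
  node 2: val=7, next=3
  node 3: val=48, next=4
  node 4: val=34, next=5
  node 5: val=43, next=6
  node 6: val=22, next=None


Floyd's tortoise (slow, +1) and hare (fast, +2):
  init: slow=0, fast=0
  step 1: slow=1, fast=2
  step 2: slow=2, fast=4
  step 3: slow=3, fast=6
  step 4: fast -> None, no cycle

Cycle: no


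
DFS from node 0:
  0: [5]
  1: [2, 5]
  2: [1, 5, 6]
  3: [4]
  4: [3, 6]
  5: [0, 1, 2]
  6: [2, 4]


Visit 0, push [5]
Visit 5, push [2, 1]
Visit 1, push [2]
Visit 2, push [6]
Visit 6, push [4]
Visit 4, push [3]
Visit 3, push []

DFS order: [0, 5, 1, 2, 6, 4, 3]


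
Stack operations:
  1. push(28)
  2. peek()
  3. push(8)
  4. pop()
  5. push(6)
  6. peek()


push(28) -> [28]
peek()->28
push(8) -> [28, 8]
pop()->8, [28]
push(6) -> [28, 6]
peek()->6

Final stack: [28, 6]


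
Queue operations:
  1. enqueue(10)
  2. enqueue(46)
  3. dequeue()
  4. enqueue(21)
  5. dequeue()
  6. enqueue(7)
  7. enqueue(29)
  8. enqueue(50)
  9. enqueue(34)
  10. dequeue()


enqueue(10) -> [10]
enqueue(46) -> [10, 46]
dequeue()->10, [46]
enqueue(21) -> [46, 21]
dequeue()->46, [21]
enqueue(7) -> [21, 7]
enqueue(29) -> [21, 7, 29]
enqueue(50) -> [21, 7, 29, 50]
enqueue(34) -> [21, 7, 29, 50, 34]
dequeue()->21, [7, 29, 50, 34]

Final queue: [7, 29, 50, 34]


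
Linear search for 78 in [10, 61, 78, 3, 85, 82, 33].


i=0: 10!=78
i=1: 61!=78
i=2: 78==78 found!

Found at 2, 3 comps


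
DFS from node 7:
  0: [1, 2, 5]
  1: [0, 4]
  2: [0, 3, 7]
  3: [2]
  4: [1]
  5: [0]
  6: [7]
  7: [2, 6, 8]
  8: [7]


Visit 7, push [8, 6, 2]
Visit 2, push [3, 0]
Visit 0, push [5, 1]
Visit 1, push [4]
Visit 4, push []
Visit 5, push []
Visit 3, push []
Visit 6, push []
Visit 8, push []

DFS order: [7, 2, 0, 1, 4, 5, 3, 6, 8]


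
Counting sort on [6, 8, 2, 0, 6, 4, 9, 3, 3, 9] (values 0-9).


Input: [6, 8, 2, 0, 6, 4, 9, 3, 3, 9]
Counts: [1, 0, 1, 2, 1, 0, 2, 0, 1, 2]

Sorted: [0, 2, 3, 3, 4, 6, 6, 8, 9, 9]


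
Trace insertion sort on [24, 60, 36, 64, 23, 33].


Initial: [24, 60, 36, 64, 23, 33]
Insert 60: [24, 60, 36, 64, 23, 33]
Insert 36: [24, 36, 60, 64, 23, 33]
Insert 64: [24, 36, 60, 64, 23, 33]
Insert 23: [23, 24, 36, 60, 64, 33]
Insert 33: [23, 24, 33, 36, 60, 64]

Sorted: [23, 24, 33, 36, 60, 64]


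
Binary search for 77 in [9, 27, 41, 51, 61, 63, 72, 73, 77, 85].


Step 1: lo=0, hi=9, mid=4, val=61
Step 2: lo=5, hi=9, mid=7, val=73
Step 3: lo=8, hi=9, mid=8, val=77

Found at index 8


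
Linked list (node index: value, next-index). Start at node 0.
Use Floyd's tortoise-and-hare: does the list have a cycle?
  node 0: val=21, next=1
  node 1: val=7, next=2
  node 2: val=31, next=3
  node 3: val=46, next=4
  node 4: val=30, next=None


Floyd's tortoise (slow, +1) and hare (fast, +2):
  init: slow=0, fast=0
  step 1: slow=1, fast=2
  step 2: slow=2, fast=4
  step 3: fast -> None, no cycle

Cycle: no


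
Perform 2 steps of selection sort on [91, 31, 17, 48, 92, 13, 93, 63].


Initial: [91, 31, 17, 48, 92, 13, 93, 63]
Step 1: min=13 at 5
  Swap: [13, 31, 17, 48, 92, 91, 93, 63]
Step 2: min=17 at 2
  Swap: [13, 17, 31, 48, 92, 91, 93, 63]

After 2 steps: [13, 17, 31, 48, 92, 91, 93, 63]


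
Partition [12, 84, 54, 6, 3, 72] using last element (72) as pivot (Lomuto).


Pivot: 72
  12 <= 72: advance i (no swap)
  54 <= 72: swap -> [12, 54, 84, 6, 3, 72]
  6 <= 72: swap -> [12, 54, 6, 84, 3, 72]
  3 <= 72: swap -> [12, 54, 6, 3, 84, 72]
Place pivot at 4: [12, 54, 6, 3, 72, 84]

Partitioned: [12, 54, 6, 3, 72, 84]


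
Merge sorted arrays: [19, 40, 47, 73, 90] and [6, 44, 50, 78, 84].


Take 6 from B
Take 19 from A
Take 40 from A
Take 44 from B
Take 47 from A
Take 50 from B
Take 73 from A
Take 78 from B
Take 84 from B

Merged: [6, 19, 40, 44, 47, 50, 73, 78, 84, 90]


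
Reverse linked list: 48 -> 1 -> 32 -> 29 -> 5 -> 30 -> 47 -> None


Step 1: curr=48, set curr.next=prev(None) | reversed so far: 48
Step 2: curr=1, set curr.next=prev(48) | reversed so far: 1 -> 48
Step 3: curr=32, set curr.next=prev(1) | reversed so far: 32 -> 1 -> 48
Step 4: curr=29, set curr.next=prev(32) | reversed so far: 29 -> 32 -> 1 -> 48
Step 5: curr=5, set curr.next=prev(29) | reversed so far: 5 -> 29 -> 32 -> 1 -> 48
Step 6: curr=30, set curr.next=prev(5) | reversed so far: 30 -> 5 -> 29 -> 32 -> 1 -> 48
Step 7: curr=47, set curr.next=prev(30) | reversed so far: 47 -> 30 -> 5 -> 29 -> 32 -> 1 -> 48

47 -> 30 -> 5 -> 29 -> 32 -> 1 -> 48 -> None


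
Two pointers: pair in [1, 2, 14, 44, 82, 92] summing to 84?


lo=0(1)+hi=5(92)=93
lo=0(1)+hi=4(82)=83
lo=1(2)+hi=4(82)=84

Yes: 2+82=84


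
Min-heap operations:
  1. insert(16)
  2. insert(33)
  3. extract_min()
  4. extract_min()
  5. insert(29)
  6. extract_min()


insert(16) -> [16]
insert(33) -> [16, 33]
extract_min()->16, [33]
extract_min()->33, []
insert(29) -> [29]
extract_min()->29, []

Final heap: []


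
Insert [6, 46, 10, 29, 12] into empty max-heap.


Insert 6: [6]
Insert 46: [46, 6]
Insert 10: [46, 6, 10]
Insert 29: [46, 29, 10, 6]
Insert 12: [46, 29, 10, 6, 12]

Final heap: [46, 29, 10, 6, 12]


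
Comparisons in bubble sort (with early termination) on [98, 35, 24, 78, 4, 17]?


Algorithm: bubble sort (with early termination)
Input: [98, 35, 24, 78, 4, 17]
Sorted: [4, 17, 24, 35, 78, 98]

15


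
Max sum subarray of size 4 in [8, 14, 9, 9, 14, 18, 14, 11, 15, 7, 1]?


[0:4]: 40
[1:5]: 46
[2:6]: 50
[3:7]: 55
[4:8]: 57
[5:9]: 58
[6:10]: 47
[7:11]: 34

Max: 58 at [5:9]


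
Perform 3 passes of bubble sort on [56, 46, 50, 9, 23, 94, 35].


Initial: [56, 46, 50, 9, 23, 94, 35]
Pass 1: [46, 50, 9, 23, 56, 35, 94] (5 swaps)
Pass 2: [46, 9, 23, 50, 35, 56, 94] (3 swaps)
Pass 3: [9, 23, 46, 35, 50, 56, 94] (3 swaps)

After 3 passes: [9, 23, 46, 35, 50, 56, 94]


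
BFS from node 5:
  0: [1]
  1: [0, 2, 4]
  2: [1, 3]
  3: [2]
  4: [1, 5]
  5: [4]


Visit 5, enqueue [4]
Visit 4, enqueue [1]
Visit 1, enqueue [0, 2]
Visit 0, enqueue []
Visit 2, enqueue [3]
Visit 3, enqueue []

BFS order: [5, 4, 1, 0, 2, 3]


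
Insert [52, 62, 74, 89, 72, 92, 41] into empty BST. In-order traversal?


Insert 52: root
Insert 62: R from 52
Insert 74: R from 52 -> R from 62
Insert 89: R from 52 -> R from 62 -> R from 74
Insert 72: R from 52 -> R from 62 -> L from 74
Insert 92: R from 52 -> R from 62 -> R from 74 -> R from 89
Insert 41: L from 52

In-order: [41, 52, 62, 72, 74, 89, 92]


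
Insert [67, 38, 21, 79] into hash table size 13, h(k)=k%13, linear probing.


Insert 67: h=2 -> slot 2
Insert 38: h=12 -> slot 12
Insert 21: h=8 -> slot 8
Insert 79: h=1 -> slot 1

Table: [None, 79, 67, None, None, None, None, None, 21, None, None, None, 38]


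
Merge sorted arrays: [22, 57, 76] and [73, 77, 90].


Take 22 from A
Take 57 from A
Take 73 from B
Take 76 from A

Merged: [22, 57, 73, 76, 77, 90]


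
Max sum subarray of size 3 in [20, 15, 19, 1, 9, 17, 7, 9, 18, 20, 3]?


[0:3]: 54
[1:4]: 35
[2:5]: 29
[3:6]: 27
[4:7]: 33
[5:8]: 33
[6:9]: 34
[7:10]: 47
[8:11]: 41

Max: 54 at [0:3]


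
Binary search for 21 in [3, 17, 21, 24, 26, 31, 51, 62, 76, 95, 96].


Step 1: lo=0, hi=10, mid=5, val=31
Step 2: lo=0, hi=4, mid=2, val=21

Found at index 2


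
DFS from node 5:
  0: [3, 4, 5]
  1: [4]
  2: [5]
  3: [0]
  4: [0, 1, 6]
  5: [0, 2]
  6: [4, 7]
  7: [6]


Visit 5, push [2, 0]
Visit 0, push [4, 3]
Visit 3, push []
Visit 4, push [6, 1]
Visit 1, push []
Visit 6, push [7]
Visit 7, push []
Visit 2, push []

DFS order: [5, 0, 3, 4, 1, 6, 7, 2]


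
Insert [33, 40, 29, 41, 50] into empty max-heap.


Insert 33: [33]
Insert 40: [40, 33]
Insert 29: [40, 33, 29]
Insert 41: [41, 40, 29, 33]
Insert 50: [50, 41, 29, 33, 40]

Final heap: [50, 41, 29, 33, 40]


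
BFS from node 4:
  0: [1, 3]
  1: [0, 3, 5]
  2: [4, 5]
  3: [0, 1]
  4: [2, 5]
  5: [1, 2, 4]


Visit 4, enqueue [2, 5]
Visit 2, enqueue []
Visit 5, enqueue [1]
Visit 1, enqueue [0, 3]
Visit 0, enqueue []
Visit 3, enqueue []

BFS order: [4, 2, 5, 1, 0, 3]


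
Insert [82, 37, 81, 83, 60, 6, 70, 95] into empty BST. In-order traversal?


Insert 82: root
Insert 37: L from 82
Insert 81: L from 82 -> R from 37
Insert 83: R from 82
Insert 60: L from 82 -> R from 37 -> L from 81
Insert 6: L from 82 -> L from 37
Insert 70: L from 82 -> R from 37 -> L from 81 -> R from 60
Insert 95: R from 82 -> R from 83

In-order: [6, 37, 60, 70, 81, 82, 83, 95]


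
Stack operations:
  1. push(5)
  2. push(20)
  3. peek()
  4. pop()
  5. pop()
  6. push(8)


push(5) -> [5]
push(20) -> [5, 20]
peek()->20
pop()->20, [5]
pop()->5, []
push(8) -> [8]

Final stack: [8]


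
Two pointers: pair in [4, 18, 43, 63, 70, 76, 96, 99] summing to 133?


lo=0(4)+hi=7(99)=103
lo=1(18)+hi=7(99)=117
lo=2(43)+hi=7(99)=142
lo=2(43)+hi=6(96)=139
lo=2(43)+hi=5(76)=119
lo=3(63)+hi=5(76)=139
lo=3(63)+hi=4(70)=133

Yes: 63+70=133


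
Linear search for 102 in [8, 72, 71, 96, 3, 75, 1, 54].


i=0: 8!=102
i=1: 72!=102
i=2: 71!=102
i=3: 96!=102
i=4: 3!=102
i=5: 75!=102
i=6: 1!=102
i=7: 54!=102

Not found, 8 comps


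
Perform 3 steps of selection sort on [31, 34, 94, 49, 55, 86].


Initial: [31, 34, 94, 49, 55, 86]
Step 1: min=31 at 0
  Swap: [31, 34, 94, 49, 55, 86]
Step 2: min=34 at 1
  Swap: [31, 34, 94, 49, 55, 86]
Step 3: min=49 at 3
  Swap: [31, 34, 49, 94, 55, 86]

After 3 steps: [31, 34, 49, 94, 55, 86]


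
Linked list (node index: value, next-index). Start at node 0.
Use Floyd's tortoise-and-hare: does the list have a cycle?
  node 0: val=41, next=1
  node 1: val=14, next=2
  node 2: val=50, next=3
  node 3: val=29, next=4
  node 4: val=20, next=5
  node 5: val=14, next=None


Floyd's tortoise (slow, +1) and hare (fast, +2):
  init: slow=0, fast=0
  step 1: slow=1, fast=2
  step 2: slow=2, fast=4
  step 3: fast 4->5->None, no cycle

Cycle: no


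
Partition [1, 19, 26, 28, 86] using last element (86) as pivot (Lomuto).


Pivot: 86
  1 <= 86: advance i (no swap)
  19 <= 86: advance i (no swap)
  26 <= 86: advance i (no swap)
  28 <= 86: advance i (no swap)
Place pivot at 4: [1, 19, 26, 28, 86]

Partitioned: [1, 19, 26, 28, 86]


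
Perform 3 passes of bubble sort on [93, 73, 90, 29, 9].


Initial: [93, 73, 90, 29, 9]
Pass 1: [73, 90, 29, 9, 93] (4 swaps)
Pass 2: [73, 29, 9, 90, 93] (2 swaps)
Pass 3: [29, 9, 73, 90, 93] (2 swaps)

After 3 passes: [29, 9, 73, 90, 93]


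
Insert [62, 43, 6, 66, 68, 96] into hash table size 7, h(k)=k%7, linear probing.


Insert 62: h=6 -> slot 6
Insert 43: h=1 -> slot 1
Insert 6: h=6, 1 probes -> slot 0
Insert 66: h=3 -> slot 3
Insert 68: h=5 -> slot 5
Insert 96: h=5, 4 probes -> slot 2

Table: [6, 43, 96, 66, None, 68, 62]


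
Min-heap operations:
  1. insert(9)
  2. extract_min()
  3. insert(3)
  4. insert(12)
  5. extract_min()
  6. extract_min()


insert(9) -> [9]
extract_min()->9, []
insert(3) -> [3]
insert(12) -> [3, 12]
extract_min()->3, [12]
extract_min()->12, []

Final heap: []


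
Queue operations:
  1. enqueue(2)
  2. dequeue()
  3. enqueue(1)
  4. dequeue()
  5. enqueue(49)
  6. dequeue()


enqueue(2) -> [2]
dequeue()->2, []
enqueue(1) -> [1]
dequeue()->1, []
enqueue(49) -> [49]
dequeue()->49, []

Final queue: []


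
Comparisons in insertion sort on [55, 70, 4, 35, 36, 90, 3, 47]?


Algorithm: insertion sort
Input: [55, 70, 4, 35, 36, 90, 3, 47]
Sorted: [3, 4, 35, 36, 47, 55, 70, 90]

20


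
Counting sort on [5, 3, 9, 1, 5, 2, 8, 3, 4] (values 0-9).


Input: [5, 3, 9, 1, 5, 2, 8, 3, 4]
Counts: [0, 1, 1, 2, 1, 2, 0, 0, 1, 1]

Sorted: [1, 2, 3, 3, 4, 5, 5, 8, 9]


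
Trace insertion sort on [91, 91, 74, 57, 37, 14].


Initial: [91, 91, 74, 57, 37, 14]
Insert 91: [91, 91, 74, 57, 37, 14]
Insert 74: [74, 91, 91, 57, 37, 14]
Insert 57: [57, 74, 91, 91, 37, 14]
Insert 37: [37, 57, 74, 91, 91, 14]
Insert 14: [14, 37, 57, 74, 91, 91]

Sorted: [14, 37, 57, 74, 91, 91]


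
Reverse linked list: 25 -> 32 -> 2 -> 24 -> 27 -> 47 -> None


Step 1: curr=25, set curr.next=prev(None) | reversed so far: 25
Step 2: curr=32, set curr.next=prev(25) | reversed so far: 32 -> 25
Step 3: curr=2, set curr.next=prev(32) | reversed so far: 2 -> 32 -> 25
Step 4: curr=24, set curr.next=prev(2) | reversed so far: 24 -> 2 -> 32 -> 25
Step 5: curr=27, set curr.next=prev(24) | reversed so far: 27 -> 24 -> 2 -> 32 -> 25
Step 6: curr=47, set curr.next=prev(27) | reversed so far: 47 -> 27 -> 24 -> 2 -> 32 -> 25

47 -> 27 -> 24 -> 2 -> 32 -> 25 -> None


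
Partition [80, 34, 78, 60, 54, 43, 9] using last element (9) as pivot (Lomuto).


Pivot: 9
Place pivot at 0: [9, 34, 78, 60, 54, 43, 80]

Partitioned: [9, 34, 78, 60, 54, 43, 80]


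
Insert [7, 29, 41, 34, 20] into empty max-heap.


Insert 7: [7]
Insert 29: [29, 7]
Insert 41: [41, 7, 29]
Insert 34: [41, 34, 29, 7]
Insert 20: [41, 34, 29, 7, 20]

Final heap: [41, 34, 29, 7, 20]


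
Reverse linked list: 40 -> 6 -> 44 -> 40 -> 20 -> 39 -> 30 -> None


Step 1: curr=40, set curr.next=prev(None) | reversed so far: 40
Step 2: curr=6, set curr.next=prev(40) | reversed so far: 6 -> 40
Step 3: curr=44, set curr.next=prev(6) | reversed so far: 44 -> 6 -> 40
Step 4: curr=40, set curr.next=prev(44) | reversed so far: 40 -> 44 -> 6 -> 40
Step 5: curr=20, set curr.next=prev(40) | reversed so far: 20 -> 40 -> 44 -> 6 -> 40
Step 6: curr=39, set curr.next=prev(20) | reversed so far: 39 -> 20 -> 40 -> 44 -> 6 -> 40
Step 7: curr=30, set curr.next=prev(39) | reversed so far: 30 -> 39 -> 20 -> 40 -> 44 -> 6 -> 40

30 -> 39 -> 20 -> 40 -> 44 -> 6 -> 40 -> None


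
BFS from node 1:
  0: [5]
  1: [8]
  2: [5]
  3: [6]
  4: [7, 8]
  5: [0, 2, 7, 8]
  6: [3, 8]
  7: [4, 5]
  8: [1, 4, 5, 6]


Visit 1, enqueue [8]
Visit 8, enqueue [4, 5, 6]
Visit 4, enqueue [7]
Visit 5, enqueue [0, 2]
Visit 6, enqueue [3]
Visit 7, enqueue []
Visit 0, enqueue []
Visit 2, enqueue []
Visit 3, enqueue []

BFS order: [1, 8, 4, 5, 6, 7, 0, 2, 3]


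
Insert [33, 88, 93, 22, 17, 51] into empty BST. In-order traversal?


Insert 33: root
Insert 88: R from 33
Insert 93: R from 33 -> R from 88
Insert 22: L from 33
Insert 17: L from 33 -> L from 22
Insert 51: R from 33 -> L from 88

In-order: [17, 22, 33, 51, 88, 93]


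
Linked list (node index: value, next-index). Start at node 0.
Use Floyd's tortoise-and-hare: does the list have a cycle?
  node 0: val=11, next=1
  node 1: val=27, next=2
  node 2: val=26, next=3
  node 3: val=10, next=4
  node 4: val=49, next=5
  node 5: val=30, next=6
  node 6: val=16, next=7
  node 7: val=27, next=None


Floyd's tortoise (slow, +1) and hare (fast, +2):
  init: slow=0, fast=0
  step 1: slow=1, fast=2
  step 2: slow=2, fast=4
  step 3: slow=3, fast=6
  step 4: fast 6->7->None, no cycle

Cycle: no


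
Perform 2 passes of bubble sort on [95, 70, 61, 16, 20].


Initial: [95, 70, 61, 16, 20]
Pass 1: [70, 61, 16, 20, 95] (4 swaps)
Pass 2: [61, 16, 20, 70, 95] (3 swaps)

After 2 passes: [61, 16, 20, 70, 95]


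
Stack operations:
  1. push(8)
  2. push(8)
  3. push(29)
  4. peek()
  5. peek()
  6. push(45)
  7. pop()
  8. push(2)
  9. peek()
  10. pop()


push(8) -> [8]
push(8) -> [8, 8]
push(29) -> [8, 8, 29]
peek()->29
peek()->29
push(45) -> [8, 8, 29, 45]
pop()->45, [8, 8, 29]
push(2) -> [8, 8, 29, 2]
peek()->2
pop()->2, [8, 8, 29]

Final stack: [8, 8, 29]


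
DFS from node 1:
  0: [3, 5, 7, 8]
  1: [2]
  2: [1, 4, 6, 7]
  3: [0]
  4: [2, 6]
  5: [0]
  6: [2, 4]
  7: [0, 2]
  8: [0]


Visit 1, push [2]
Visit 2, push [7, 6, 4]
Visit 4, push [6]
Visit 6, push []
Visit 7, push [0]
Visit 0, push [8, 5, 3]
Visit 3, push []
Visit 5, push []
Visit 8, push []

DFS order: [1, 2, 4, 6, 7, 0, 3, 5, 8]


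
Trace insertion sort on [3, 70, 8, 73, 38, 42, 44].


Initial: [3, 70, 8, 73, 38, 42, 44]
Insert 70: [3, 70, 8, 73, 38, 42, 44]
Insert 8: [3, 8, 70, 73, 38, 42, 44]
Insert 73: [3, 8, 70, 73, 38, 42, 44]
Insert 38: [3, 8, 38, 70, 73, 42, 44]
Insert 42: [3, 8, 38, 42, 70, 73, 44]
Insert 44: [3, 8, 38, 42, 44, 70, 73]

Sorted: [3, 8, 38, 42, 44, 70, 73]


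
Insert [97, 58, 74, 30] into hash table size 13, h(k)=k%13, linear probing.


Insert 97: h=6 -> slot 6
Insert 58: h=6, 1 probes -> slot 7
Insert 74: h=9 -> slot 9
Insert 30: h=4 -> slot 4

Table: [None, None, None, None, 30, None, 97, 58, None, 74, None, None, None]


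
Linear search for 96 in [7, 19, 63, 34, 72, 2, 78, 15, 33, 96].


i=0: 7!=96
i=1: 19!=96
i=2: 63!=96
i=3: 34!=96
i=4: 72!=96
i=5: 2!=96
i=6: 78!=96
i=7: 15!=96
i=8: 33!=96
i=9: 96==96 found!

Found at 9, 10 comps


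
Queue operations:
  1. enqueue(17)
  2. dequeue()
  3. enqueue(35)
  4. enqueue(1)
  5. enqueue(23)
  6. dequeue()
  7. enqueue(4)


enqueue(17) -> [17]
dequeue()->17, []
enqueue(35) -> [35]
enqueue(1) -> [35, 1]
enqueue(23) -> [35, 1, 23]
dequeue()->35, [1, 23]
enqueue(4) -> [1, 23, 4]

Final queue: [1, 23, 4]


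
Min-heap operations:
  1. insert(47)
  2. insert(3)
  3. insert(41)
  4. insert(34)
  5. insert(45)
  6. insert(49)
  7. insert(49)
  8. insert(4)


insert(47) -> [47]
insert(3) -> [3, 47]
insert(41) -> [3, 47, 41]
insert(34) -> [3, 34, 41, 47]
insert(45) -> [3, 34, 41, 47, 45]
insert(49) -> [3, 34, 41, 47, 45, 49]
insert(49) -> [3, 34, 41, 47, 45, 49, 49]
insert(4) -> [3, 4, 41, 34, 45, 49, 49, 47]

Final heap: [3, 4, 41, 34, 45, 49, 49, 47]


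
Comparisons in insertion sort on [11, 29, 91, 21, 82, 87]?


Algorithm: insertion sort
Input: [11, 29, 91, 21, 82, 87]
Sorted: [11, 21, 29, 82, 87, 91]

9


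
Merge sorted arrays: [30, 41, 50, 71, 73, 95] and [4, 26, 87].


Take 4 from B
Take 26 from B
Take 30 from A
Take 41 from A
Take 50 from A
Take 71 from A
Take 73 from A
Take 87 from B

Merged: [4, 26, 30, 41, 50, 71, 73, 87, 95]


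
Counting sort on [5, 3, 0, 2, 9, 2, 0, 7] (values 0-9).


Input: [5, 3, 0, 2, 9, 2, 0, 7]
Counts: [2, 0, 2, 1, 0, 1, 0, 1, 0, 1]

Sorted: [0, 0, 2, 2, 3, 5, 7, 9]


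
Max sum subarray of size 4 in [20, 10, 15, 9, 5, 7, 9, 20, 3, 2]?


[0:4]: 54
[1:5]: 39
[2:6]: 36
[3:7]: 30
[4:8]: 41
[5:9]: 39
[6:10]: 34

Max: 54 at [0:4]


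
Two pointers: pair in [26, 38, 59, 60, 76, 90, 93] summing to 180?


lo=0(26)+hi=6(93)=119
lo=1(38)+hi=6(93)=131
lo=2(59)+hi=6(93)=152
lo=3(60)+hi=6(93)=153
lo=4(76)+hi=6(93)=169
lo=5(90)+hi=6(93)=183

No pair found


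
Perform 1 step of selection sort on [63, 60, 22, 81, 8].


Initial: [63, 60, 22, 81, 8]
Step 1: min=8 at 4
  Swap: [8, 60, 22, 81, 63]

After 1 step: [8, 60, 22, 81, 63]


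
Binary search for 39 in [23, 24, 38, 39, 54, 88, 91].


Step 1: lo=0, hi=6, mid=3, val=39

Found at index 3


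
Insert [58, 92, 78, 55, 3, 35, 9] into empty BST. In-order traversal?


Insert 58: root
Insert 92: R from 58
Insert 78: R from 58 -> L from 92
Insert 55: L from 58
Insert 3: L from 58 -> L from 55
Insert 35: L from 58 -> L from 55 -> R from 3
Insert 9: L from 58 -> L from 55 -> R from 3 -> L from 35

In-order: [3, 9, 35, 55, 58, 78, 92]


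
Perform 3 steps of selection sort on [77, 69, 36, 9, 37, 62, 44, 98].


Initial: [77, 69, 36, 9, 37, 62, 44, 98]
Step 1: min=9 at 3
  Swap: [9, 69, 36, 77, 37, 62, 44, 98]
Step 2: min=36 at 2
  Swap: [9, 36, 69, 77, 37, 62, 44, 98]
Step 3: min=37 at 4
  Swap: [9, 36, 37, 77, 69, 62, 44, 98]

After 3 steps: [9, 36, 37, 77, 69, 62, 44, 98]


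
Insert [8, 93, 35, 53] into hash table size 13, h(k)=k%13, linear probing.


Insert 8: h=8 -> slot 8
Insert 93: h=2 -> slot 2
Insert 35: h=9 -> slot 9
Insert 53: h=1 -> slot 1

Table: [None, 53, 93, None, None, None, None, None, 8, 35, None, None, None]


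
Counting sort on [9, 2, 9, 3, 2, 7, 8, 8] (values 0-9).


Input: [9, 2, 9, 3, 2, 7, 8, 8]
Counts: [0, 0, 2, 1, 0, 0, 0, 1, 2, 2]

Sorted: [2, 2, 3, 7, 8, 8, 9, 9]


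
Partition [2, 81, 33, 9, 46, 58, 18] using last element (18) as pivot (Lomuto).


Pivot: 18
  2 <= 18: advance i (no swap)
  9 <= 18: swap -> [2, 9, 33, 81, 46, 58, 18]
Place pivot at 2: [2, 9, 18, 81, 46, 58, 33]

Partitioned: [2, 9, 18, 81, 46, 58, 33]


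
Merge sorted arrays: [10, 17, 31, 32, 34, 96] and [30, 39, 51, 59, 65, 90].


Take 10 from A
Take 17 from A
Take 30 from B
Take 31 from A
Take 32 from A
Take 34 from A
Take 39 from B
Take 51 from B
Take 59 from B
Take 65 from B
Take 90 from B

Merged: [10, 17, 30, 31, 32, 34, 39, 51, 59, 65, 90, 96]


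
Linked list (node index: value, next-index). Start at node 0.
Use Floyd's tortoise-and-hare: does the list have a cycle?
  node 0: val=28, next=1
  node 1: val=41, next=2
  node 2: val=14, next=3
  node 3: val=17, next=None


Floyd's tortoise (slow, +1) and hare (fast, +2):
  init: slow=0, fast=0
  step 1: slow=1, fast=2
  step 2: fast 2->3->None, no cycle

Cycle: no


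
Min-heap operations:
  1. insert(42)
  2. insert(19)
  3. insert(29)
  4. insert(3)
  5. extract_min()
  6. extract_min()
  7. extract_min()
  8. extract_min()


insert(42) -> [42]
insert(19) -> [19, 42]
insert(29) -> [19, 42, 29]
insert(3) -> [3, 19, 29, 42]
extract_min()->3, [19, 42, 29]
extract_min()->19, [29, 42]
extract_min()->29, [42]
extract_min()->42, []

Final heap: []


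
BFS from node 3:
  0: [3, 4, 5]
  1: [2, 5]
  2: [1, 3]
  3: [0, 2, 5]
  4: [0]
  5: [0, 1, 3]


Visit 3, enqueue [0, 2, 5]
Visit 0, enqueue [4]
Visit 2, enqueue [1]
Visit 5, enqueue []
Visit 4, enqueue []
Visit 1, enqueue []

BFS order: [3, 0, 2, 5, 4, 1]


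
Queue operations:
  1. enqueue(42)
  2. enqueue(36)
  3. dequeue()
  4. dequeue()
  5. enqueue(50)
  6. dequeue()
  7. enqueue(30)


enqueue(42) -> [42]
enqueue(36) -> [42, 36]
dequeue()->42, [36]
dequeue()->36, []
enqueue(50) -> [50]
dequeue()->50, []
enqueue(30) -> [30]

Final queue: [30]


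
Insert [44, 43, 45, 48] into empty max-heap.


Insert 44: [44]
Insert 43: [44, 43]
Insert 45: [45, 43, 44]
Insert 48: [48, 45, 44, 43]

Final heap: [48, 45, 44, 43]


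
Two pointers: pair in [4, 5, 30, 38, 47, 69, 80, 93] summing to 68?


lo=0(4)+hi=7(93)=97
lo=0(4)+hi=6(80)=84
lo=0(4)+hi=5(69)=73
lo=0(4)+hi=4(47)=51
lo=1(5)+hi=4(47)=52
lo=2(30)+hi=4(47)=77
lo=2(30)+hi=3(38)=68

Yes: 30+38=68


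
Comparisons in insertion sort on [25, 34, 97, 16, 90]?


Algorithm: insertion sort
Input: [25, 34, 97, 16, 90]
Sorted: [16, 25, 34, 90, 97]

7


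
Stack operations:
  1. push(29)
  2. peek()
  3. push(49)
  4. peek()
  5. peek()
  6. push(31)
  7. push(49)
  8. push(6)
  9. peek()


push(29) -> [29]
peek()->29
push(49) -> [29, 49]
peek()->49
peek()->49
push(31) -> [29, 49, 31]
push(49) -> [29, 49, 31, 49]
push(6) -> [29, 49, 31, 49, 6]
peek()->6

Final stack: [29, 49, 31, 49, 6]


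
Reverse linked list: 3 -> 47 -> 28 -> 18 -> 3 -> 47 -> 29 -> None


Step 1: curr=3, set curr.next=prev(None) | reversed so far: 3
Step 2: curr=47, set curr.next=prev(3) | reversed so far: 47 -> 3
Step 3: curr=28, set curr.next=prev(47) | reversed so far: 28 -> 47 -> 3
Step 4: curr=18, set curr.next=prev(28) | reversed so far: 18 -> 28 -> 47 -> 3
Step 5: curr=3, set curr.next=prev(18) | reversed so far: 3 -> 18 -> 28 -> 47 -> 3
Step 6: curr=47, set curr.next=prev(3) | reversed so far: 47 -> 3 -> 18 -> 28 -> 47 -> 3
Step 7: curr=29, set curr.next=prev(47) | reversed so far: 29 -> 47 -> 3 -> 18 -> 28 -> 47 -> 3

29 -> 47 -> 3 -> 18 -> 28 -> 47 -> 3 -> None


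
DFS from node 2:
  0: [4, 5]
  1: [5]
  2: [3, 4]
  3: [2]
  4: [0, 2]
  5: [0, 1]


Visit 2, push [4, 3]
Visit 3, push []
Visit 4, push [0]
Visit 0, push [5]
Visit 5, push [1]
Visit 1, push []

DFS order: [2, 3, 4, 0, 5, 1]


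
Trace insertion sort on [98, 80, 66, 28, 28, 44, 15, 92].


Initial: [98, 80, 66, 28, 28, 44, 15, 92]
Insert 80: [80, 98, 66, 28, 28, 44, 15, 92]
Insert 66: [66, 80, 98, 28, 28, 44, 15, 92]
Insert 28: [28, 66, 80, 98, 28, 44, 15, 92]
Insert 28: [28, 28, 66, 80, 98, 44, 15, 92]
Insert 44: [28, 28, 44, 66, 80, 98, 15, 92]
Insert 15: [15, 28, 28, 44, 66, 80, 98, 92]
Insert 92: [15, 28, 28, 44, 66, 80, 92, 98]

Sorted: [15, 28, 28, 44, 66, 80, 92, 98]


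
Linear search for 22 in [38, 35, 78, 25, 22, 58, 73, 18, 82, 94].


i=0: 38!=22
i=1: 35!=22
i=2: 78!=22
i=3: 25!=22
i=4: 22==22 found!

Found at 4, 5 comps


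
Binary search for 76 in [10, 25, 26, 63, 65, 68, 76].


Step 1: lo=0, hi=6, mid=3, val=63
Step 2: lo=4, hi=6, mid=5, val=68
Step 3: lo=6, hi=6, mid=6, val=76

Found at index 6


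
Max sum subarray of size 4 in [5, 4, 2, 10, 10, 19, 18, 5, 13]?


[0:4]: 21
[1:5]: 26
[2:6]: 41
[3:7]: 57
[4:8]: 52
[5:9]: 55

Max: 57 at [3:7]


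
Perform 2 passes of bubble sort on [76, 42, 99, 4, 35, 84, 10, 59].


Initial: [76, 42, 99, 4, 35, 84, 10, 59]
Pass 1: [42, 76, 4, 35, 84, 10, 59, 99] (6 swaps)
Pass 2: [42, 4, 35, 76, 10, 59, 84, 99] (4 swaps)

After 2 passes: [42, 4, 35, 76, 10, 59, 84, 99]


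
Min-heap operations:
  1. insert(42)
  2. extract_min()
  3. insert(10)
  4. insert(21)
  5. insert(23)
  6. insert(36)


insert(42) -> [42]
extract_min()->42, []
insert(10) -> [10]
insert(21) -> [10, 21]
insert(23) -> [10, 21, 23]
insert(36) -> [10, 21, 23, 36]

Final heap: [10, 21, 23, 36]


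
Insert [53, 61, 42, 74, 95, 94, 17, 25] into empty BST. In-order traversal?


Insert 53: root
Insert 61: R from 53
Insert 42: L from 53
Insert 74: R from 53 -> R from 61
Insert 95: R from 53 -> R from 61 -> R from 74
Insert 94: R from 53 -> R from 61 -> R from 74 -> L from 95
Insert 17: L from 53 -> L from 42
Insert 25: L from 53 -> L from 42 -> R from 17

In-order: [17, 25, 42, 53, 61, 74, 94, 95]


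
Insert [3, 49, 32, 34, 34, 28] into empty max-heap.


Insert 3: [3]
Insert 49: [49, 3]
Insert 32: [49, 3, 32]
Insert 34: [49, 34, 32, 3]
Insert 34: [49, 34, 32, 3, 34]
Insert 28: [49, 34, 32, 3, 34, 28]

Final heap: [49, 34, 32, 3, 34, 28]


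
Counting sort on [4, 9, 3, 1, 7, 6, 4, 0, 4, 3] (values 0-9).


Input: [4, 9, 3, 1, 7, 6, 4, 0, 4, 3]
Counts: [1, 1, 0, 2, 3, 0, 1, 1, 0, 1]

Sorted: [0, 1, 3, 3, 4, 4, 4, 6, 7, 9]


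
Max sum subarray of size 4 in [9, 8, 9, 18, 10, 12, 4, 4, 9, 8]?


[0:4]: 44
[1:5]: 45
[2:6]: 49
[3:7]: 44
[4:8]: 30
[5:9]: 29
[6:10]: 25

Max: 49 at [2:6]


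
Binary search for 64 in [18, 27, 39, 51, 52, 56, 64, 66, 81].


Step 1: lo=0, hi=8, mid=4, val=52
Step 2: lo=5, hi=8, mid=6, val=64

Found at index 6


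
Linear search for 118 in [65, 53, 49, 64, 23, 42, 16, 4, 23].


i=0: 65!=118
i=1: 53!=118
i=2: 49!=118
i=3: 64!=118
i=4: 23!=118
i=5: 42!=118
i=6: 16!=118
i=7: 4!=118
i=8: 23!=118

Not found, 9 comps


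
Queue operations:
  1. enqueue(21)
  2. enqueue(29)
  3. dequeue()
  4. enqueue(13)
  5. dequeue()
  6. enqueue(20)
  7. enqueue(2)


enqueue(21) -> [21]
enqueue(29) -> [21, 29]
dequeue()->21, [29]
enqueue(13) -> [29, 13]
dequeue()->29, [13]
enqueue(20) -> [13, 20]
enqueue(2) -> [13, 20, 2]

Final queue: [13, 20, 2]


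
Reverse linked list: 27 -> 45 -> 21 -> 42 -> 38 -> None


Step 1: curr=27, set curr.next=prev(None) | reversed so far: 27
Step 2: curr=45, set curr.next=prev(27) | reversed so far: 45 -> 27
Step 3: curr=21, set curr.next=prev(45) | reversed so far: 21 -> 45 -> 27
Step 4: curr=42, set curr.next=prev(21) | reversed so far: 42 -> 21 -> 45 -> 27
Step 5: curr=38, set curr.next=prev(42) | reversed so far: 38 -> 42 -> 21 -> 45 -> 27

38 -> 42 -> 21 -> 45 -> 27 -> None


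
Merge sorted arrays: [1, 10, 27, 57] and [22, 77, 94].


Take 1 from A
Take 10 from A
Take 22 from B
Take 27 from A
Take 57 from A

Merged: [1, 10, 22, 27, 57, 77, 94]


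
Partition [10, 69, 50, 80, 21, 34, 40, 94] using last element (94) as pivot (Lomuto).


Pivot: 94
  10 <= 94: advance i (no swap)
  69 <= 94: advance i (no swap)
  50 <= 94: advance i (no swap)
  80 <= 94: advance i (no swap)
  21 <= 94: advance i (no swap)
  34 <= 94: advance i (no swap)
  40 <= 94: advance i (no swap)
Place pivot at 7: [10, 69, 50, 80, 21, 34, 40, 94]

Partitioned: [10, 69, 50, 80, 21, 34, 40, 94]


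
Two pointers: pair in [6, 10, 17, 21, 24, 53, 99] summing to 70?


lo=0(6)+hi=6(99)=105
lo=0(6)+hi=5(53)=59
lo=1(10)+hi=5(53)=63
lo=2(17)+hi=5(53)=70

Yes: 17+53=70


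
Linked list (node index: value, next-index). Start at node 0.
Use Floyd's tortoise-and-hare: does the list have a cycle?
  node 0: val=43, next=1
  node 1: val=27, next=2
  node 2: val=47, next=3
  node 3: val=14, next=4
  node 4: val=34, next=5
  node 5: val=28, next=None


Floyd's tortoise (slow, +1) and hare (fast, +2):
  init: slow=0, fast=0
  step 1: slow=1, fast=2
  step 2: slow=2, fast=4
  step 3: fast 4->5->None, no cycle

Cycle: no


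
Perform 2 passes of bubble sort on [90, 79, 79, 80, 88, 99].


Initial: [90, 79, 79, 80, 88, 99]
Pass 1: [79, 79, 80, 88, 90, 99] (4 swaps)
Pass 2: [79, 79, 80, 88, 90, 99] (0 swaps)

After 2 passes: [79, 79, 80, 88, 90, 99]


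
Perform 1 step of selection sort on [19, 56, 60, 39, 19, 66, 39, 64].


Initial: [19, 56, 60, 39, 19, 66, 39, 64]
Step 1: min=19 at 0
  Swap: [19, 56, 60, 39, 19, 66, 39, 64]

After 1 step: [19, 56, 60, 39, 19, 66, 39, 64]
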